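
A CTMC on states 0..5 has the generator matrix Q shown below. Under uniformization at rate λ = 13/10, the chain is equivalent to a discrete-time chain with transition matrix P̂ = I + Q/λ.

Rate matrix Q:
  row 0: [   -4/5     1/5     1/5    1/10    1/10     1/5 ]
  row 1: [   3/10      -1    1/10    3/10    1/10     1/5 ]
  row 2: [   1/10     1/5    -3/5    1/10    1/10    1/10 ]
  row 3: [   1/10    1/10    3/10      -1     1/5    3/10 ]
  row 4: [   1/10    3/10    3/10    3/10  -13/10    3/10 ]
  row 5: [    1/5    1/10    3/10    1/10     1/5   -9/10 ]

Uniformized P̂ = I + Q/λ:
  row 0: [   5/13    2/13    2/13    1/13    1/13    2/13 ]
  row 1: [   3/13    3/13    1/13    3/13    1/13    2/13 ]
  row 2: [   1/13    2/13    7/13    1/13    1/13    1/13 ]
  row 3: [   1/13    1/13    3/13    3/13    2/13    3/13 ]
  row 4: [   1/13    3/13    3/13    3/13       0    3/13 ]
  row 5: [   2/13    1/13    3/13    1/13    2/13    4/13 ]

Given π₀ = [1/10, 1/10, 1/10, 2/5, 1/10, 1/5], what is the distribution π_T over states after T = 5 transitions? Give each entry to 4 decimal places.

t=0: π = [0.1000, 0.1000, 0.1000, 0.4000, 0.1000, 0.2000]
t=1: π = [0.1385, 0.1231, 0.2385, 0.1692, 0.1154, 0.2154]
t=2: π = [0.1550, 0.1426, 0.2746, 0.1396, 0.0976, 0.1905]
t=3: π = [0.1612, 0.1469, 0.2814, 0.1354, 0.0948, 0.1803]
t=4: π = [0.1630, 0.1482, 0.2823, 0.1349, 0.0939, 0.1776]
t=5: π = [0.1635, 0.1484, 0.2823, 0.1349, 0.0937, 0.1771]

π = [0.1635, 0.1484, 0.2823, 0.1349, 0.0937, 0.1771]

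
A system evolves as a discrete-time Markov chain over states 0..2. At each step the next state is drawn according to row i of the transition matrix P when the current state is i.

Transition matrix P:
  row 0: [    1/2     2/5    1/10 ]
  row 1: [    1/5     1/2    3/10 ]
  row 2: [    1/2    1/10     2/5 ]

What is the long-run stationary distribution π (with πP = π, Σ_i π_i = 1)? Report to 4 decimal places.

π = [0.3913, 0.3623, 0.2464]

Balance equations π_j = Σ_i π_i·P[i][j]:
  π_0 = 1/2·π_0 + 1/5·π_1 + 1/2·π_2
  π_1 = 2/5·π_0 + 1/2·π_1 + 1/10·π_2
  normalize: π_0 + π_1 + π_2 = 1
Solving the linear system gives exactly π = [9/23, 25/69, 17/69].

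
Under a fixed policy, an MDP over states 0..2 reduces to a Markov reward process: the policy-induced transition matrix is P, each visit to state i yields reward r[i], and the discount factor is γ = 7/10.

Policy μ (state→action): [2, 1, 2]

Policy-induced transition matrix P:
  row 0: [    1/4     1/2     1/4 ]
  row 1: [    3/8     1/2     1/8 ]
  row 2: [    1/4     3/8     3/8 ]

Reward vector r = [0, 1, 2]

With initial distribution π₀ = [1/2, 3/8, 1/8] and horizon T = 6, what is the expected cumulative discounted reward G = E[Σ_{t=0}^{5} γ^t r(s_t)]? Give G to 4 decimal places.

t=0: π = [0.5000, 0.3750, 0.1250], E[r] = 0.6250, γ^t·E[r] = 0.625000, running G = 0.625000
t=1: π = [0.2969, 0.4844, 0.2188], E[r] = 0.9219, γ^t·E[r] = 0.645313, running G = 1.270313
t=2: π = [0.3105, 0.4727, 0.2168], E[r] = 0.9063, γ^t·E[r] = 0.444063, running G = 1.714375
t=3: π = [0.3091, 0.4729, 0.2180], E[r] = 0.9089, γ^t·E[r] = 0.311765, running G = 2.026140
t=4: π = [0.3091, 0.4727, 0.2181], E[r] = 0.9090, γ^t·E[r] = 0.218257, running G = 2.244397
t=5: π = [0.3091, 0.4727, 0.2182], E[r] = 0.9091, γ^t·E[r] = 0.152789, running G = 2.397186

G = 2.3972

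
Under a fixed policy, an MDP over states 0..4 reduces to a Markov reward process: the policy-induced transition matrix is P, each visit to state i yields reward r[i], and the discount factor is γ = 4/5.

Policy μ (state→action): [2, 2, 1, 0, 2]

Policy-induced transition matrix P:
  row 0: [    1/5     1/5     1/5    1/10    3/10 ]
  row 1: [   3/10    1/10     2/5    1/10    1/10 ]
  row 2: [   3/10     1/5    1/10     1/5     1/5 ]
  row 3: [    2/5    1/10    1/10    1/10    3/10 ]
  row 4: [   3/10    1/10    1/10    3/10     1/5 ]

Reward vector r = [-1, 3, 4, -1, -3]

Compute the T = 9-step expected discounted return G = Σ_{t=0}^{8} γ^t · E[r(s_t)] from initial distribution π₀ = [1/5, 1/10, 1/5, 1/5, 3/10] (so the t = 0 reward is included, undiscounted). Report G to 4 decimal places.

t=0: π = [0.2000, 0.1000, 0.2000, 0.2000, 0.3000], E[r] = -0.2000, γ^t·E[r] = -0.200000, running G = -0.200000
t=1: π = [0.3000, 0.1400, 0.1500, 0.1800, 0.2300], E[r] = -0.1500, γ^t·E[r] = -0.120000, running G = -0.320000
t=2: π = [0.2880, 0.1450, 0.1720, 0.1610, 0.2340], E[r] = -0.0280, γ^t·E[r] = -0.017920, running G = -0.337920
t=3: π = [0.2873, 0.1460, 0.1723, 0.1640, 0.2304], E[r] = -0.0153, γ^t·E[r] = -0.007834, running G = -0.345754
t=4: π = [0.2877, 0.1460, 0.1725, 0.1633, 0.2305], E[r] = -0.0146, γ^t·E[r] = -0.005968, running G = -0.351721
t=5: π = [0.2876, 0.1460, 0.1726, 0.1634, 0.2305], E[r] = -0.0141, γ^t·E[r] = -0.004636, running G = -0.356358
t=6: π = [0.2876, 0.1460, 0.1726, 0.1634, 0.2305], E[r] = -0.0141, γ^t·E[r] = -0.003702, running G = -0.360060
t=7: π = [0.2876, 0.1460, 0.1726, 0.1634, 0.2305], E[r] = -0.0141, γ^t·E[r] = -0.002961, running G = -0.363021
t=8: π = [0.2876, 0.1460, 0.1726, 0.1634, 0.2305], E[r] = -0.0141, γ^t·E[r] = -0.002369, running G = -0.365389

G = -0.3654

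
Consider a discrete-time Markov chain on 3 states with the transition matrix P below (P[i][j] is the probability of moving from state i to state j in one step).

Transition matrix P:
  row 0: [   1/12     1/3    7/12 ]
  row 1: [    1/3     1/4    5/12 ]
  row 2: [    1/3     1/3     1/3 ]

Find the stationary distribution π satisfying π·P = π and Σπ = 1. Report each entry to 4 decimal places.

Balance equations π_j = Σ_i π_i·P[i][j]:
  π_0 = 1/12·π_0 + 1/3·π_1 + 1/3·π_2
  π_1 = 1/3·π_0 + 1/4·π_1 + 1/3·π_2
  normalize: π_0 + π_1 + π_2 = 1
Solving the linear system gives exactly π = [4/15, 4/13, 83/195].

π = [0.2667, 0.3077, 0.4256]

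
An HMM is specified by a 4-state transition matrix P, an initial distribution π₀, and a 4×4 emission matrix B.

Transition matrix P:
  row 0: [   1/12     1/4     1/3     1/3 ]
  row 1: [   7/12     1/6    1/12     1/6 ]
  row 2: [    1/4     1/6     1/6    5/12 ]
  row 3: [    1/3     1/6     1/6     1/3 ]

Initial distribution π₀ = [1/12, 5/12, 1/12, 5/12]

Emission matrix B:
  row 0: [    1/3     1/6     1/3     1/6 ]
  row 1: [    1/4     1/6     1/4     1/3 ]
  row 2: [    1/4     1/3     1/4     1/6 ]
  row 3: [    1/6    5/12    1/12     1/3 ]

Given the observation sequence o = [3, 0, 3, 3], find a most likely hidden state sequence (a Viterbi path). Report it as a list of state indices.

t=0: δ = [1.389e-02, 1.389e-01, 1.389e-02, 1.389e-01]  (obs o_0=3)
t=1: δ = [2.701e-02, 5.787e-03, 5.787e-03, 7.716e-03]  ψ = [1, 1, 3, 3]  (obs o_1=0)
t=2: δ = [5.626e-04, 2.251e-03, 1.500e-03, 3.001e-03]  ψ = [1, 0, 0, 0]  (obs o_2=3)
t=3: δ = [2.188e-04, 1.667e-04, 8.335e-05, 3.334e-04]  ψ = [1, 3, 3, 3]  (obs o_3=3)
backtrack: best end state = 3; path = [1, 0, 3, 3]

path = [1, 0, 3, 3]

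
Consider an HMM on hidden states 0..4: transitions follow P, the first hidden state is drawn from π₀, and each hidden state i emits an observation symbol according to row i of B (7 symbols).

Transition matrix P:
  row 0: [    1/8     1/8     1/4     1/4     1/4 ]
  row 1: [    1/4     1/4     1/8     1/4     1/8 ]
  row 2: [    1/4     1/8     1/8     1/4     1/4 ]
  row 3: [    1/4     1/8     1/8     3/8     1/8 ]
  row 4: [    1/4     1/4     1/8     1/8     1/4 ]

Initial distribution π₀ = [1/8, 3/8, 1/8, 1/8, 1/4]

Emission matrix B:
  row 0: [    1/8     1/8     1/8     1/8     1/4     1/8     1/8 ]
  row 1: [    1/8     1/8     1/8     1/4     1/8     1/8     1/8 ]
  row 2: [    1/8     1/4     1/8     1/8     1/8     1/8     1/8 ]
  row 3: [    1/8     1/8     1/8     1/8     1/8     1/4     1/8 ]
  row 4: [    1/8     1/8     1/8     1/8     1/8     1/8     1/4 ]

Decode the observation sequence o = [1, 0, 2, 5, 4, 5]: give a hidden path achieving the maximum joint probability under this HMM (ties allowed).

t=0: δ = [1.562e-02, 4.688e-02, 3.125e-02, 1.562e-02, 3.125e-02]  (obs o_0=1)
t=1: δ = [1.465e-03, 1.465e-03, 7.324e-04, 1.465e-03, 9.766e-04]  ψ = [1, 1, 1, 1, 2]  (obs o_1=0)
t=2: δ = [4.578e-05, 4.578e-05, 4.578e-05, 6.866e-05, 4.578e-05]  ψ = [1, 1, 0, 3, 0]  (obs o_2=2)
t=3: δ = [2.146e-06, 1.431e-06, 1.431e-06, 6.437e-06, 1.431e-06]  ψ = [3, 1, 0, 3, 0]  (obs o_3=5)
t=4: δ = [4.023e-07, 1.006e-07, 1.006e-07, 3.017e-07, 1.006e-07]  ψ = [3, 3, 3, 3, 3]  (obs o_4=4)
t=5: δ = [9.430e-09, 6.286e-09, 1.257e-08, 2.829e-08, 1.257e-08]  ψ = [3, 0, 0, 3, 0]  (obs o_5=5)
backtrack: best end state = 3; path = [1, 3, 3, 3, 3, 3]

path = [1, 3, 3, 3, 3, 3]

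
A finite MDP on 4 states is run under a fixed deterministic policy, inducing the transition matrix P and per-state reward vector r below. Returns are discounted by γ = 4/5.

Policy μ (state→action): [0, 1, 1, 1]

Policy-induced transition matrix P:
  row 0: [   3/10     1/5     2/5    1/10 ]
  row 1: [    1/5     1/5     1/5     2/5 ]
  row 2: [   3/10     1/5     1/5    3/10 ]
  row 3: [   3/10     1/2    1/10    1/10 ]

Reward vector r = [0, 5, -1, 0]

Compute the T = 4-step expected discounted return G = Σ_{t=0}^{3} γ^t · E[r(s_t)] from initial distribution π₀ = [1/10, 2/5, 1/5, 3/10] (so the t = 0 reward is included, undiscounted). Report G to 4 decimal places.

t=0: π = [0.1000, 0.4000, 0.2000, 0.3000], E[r] = 1.8000, γ^t·E[r] = 1.800000, running G = 1.800000
t=1: π = [0.2600, 0.2900, 0.1900, 0.2600], E[r] = 1.2600, γ^t·E[r] = 1.008000, running G = 2.808000
t=2: π = [0.2710, 0.2780, 0.2260, 0.2250], E[r] = 1.1640, γ^t·E[r] = 0.744960, running G = 3.552960
t=3: π = [0.2722, 0.2675, 0.2317, 0.2286], E[r] = 1.1058, γ^t·E[r] = 0.566170, running G = 4.119130

G = 4.1191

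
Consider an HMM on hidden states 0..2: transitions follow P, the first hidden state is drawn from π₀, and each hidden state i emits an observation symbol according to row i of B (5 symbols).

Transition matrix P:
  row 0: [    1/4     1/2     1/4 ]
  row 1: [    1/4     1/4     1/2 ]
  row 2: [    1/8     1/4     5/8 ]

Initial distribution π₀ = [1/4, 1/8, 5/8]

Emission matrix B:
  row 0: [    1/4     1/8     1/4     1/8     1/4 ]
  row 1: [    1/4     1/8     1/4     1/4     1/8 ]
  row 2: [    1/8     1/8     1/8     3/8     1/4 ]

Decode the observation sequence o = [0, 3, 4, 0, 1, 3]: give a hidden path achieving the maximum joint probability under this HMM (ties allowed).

t=0: δ = [6.250e-02, 3.125e-02, 7.812e-02]  (obs o_0=0)
t=1: δ = [1.953e-03, 7.812e-03, 1.831e-02]  ψ = [0, 0, 2]  (obs o_1=3)
t=2: δ = [5.722e-04, 5.722e-04, 2.861e-03]  ψ = [2, 2, 2]  (obs o_2=4)
t=3: δ = [8.941e-05, 1.788e-04, 2.235e-04]  ψ = [2, 2, 2]  (obs o_3=0)
t=4: δ = [5.588e-06, 6.985e-06, 1.746e-05]  ψ = [1, 2, 2]  (obs o_4=1)
t=5: δ = [2.728e-07, 1.091e-06, 4.093e-06]  ψ = [2, 2, 2]  (obs o_5=3)
backtrack: best end state = 2; path = [2, 2, 2, 2, 2, 2]

path = [2, 2, 2, 2, 2, 2]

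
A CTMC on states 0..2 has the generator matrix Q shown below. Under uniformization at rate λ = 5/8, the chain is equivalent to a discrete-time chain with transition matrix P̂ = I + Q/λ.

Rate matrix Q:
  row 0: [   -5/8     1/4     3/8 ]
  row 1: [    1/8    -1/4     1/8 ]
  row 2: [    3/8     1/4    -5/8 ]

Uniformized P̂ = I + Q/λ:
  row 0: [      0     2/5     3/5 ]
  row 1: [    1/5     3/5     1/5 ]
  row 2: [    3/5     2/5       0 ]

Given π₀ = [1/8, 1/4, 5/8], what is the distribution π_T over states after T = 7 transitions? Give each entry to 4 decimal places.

π = [0.2570, 0.5000, 0.2430]

t=0: π = [0.1250, 0.2500, 0.6250]
t=1: π = [0.4250, 0.4500, 0.1250]
t=2: π = [0.1650, 0.4900, 0.3450]
t=3: π = [0.3050, 0.4980, 0.1970]
t=4: π = [0.2178, 0.4996, 0.2826]
t=5: π = [0.2695, 0.4999, 0.2306]
t=6: π = [0.2383, 0.5000, 0.2617]
t=7: π = [0.2570, 0.5000, 0.2430]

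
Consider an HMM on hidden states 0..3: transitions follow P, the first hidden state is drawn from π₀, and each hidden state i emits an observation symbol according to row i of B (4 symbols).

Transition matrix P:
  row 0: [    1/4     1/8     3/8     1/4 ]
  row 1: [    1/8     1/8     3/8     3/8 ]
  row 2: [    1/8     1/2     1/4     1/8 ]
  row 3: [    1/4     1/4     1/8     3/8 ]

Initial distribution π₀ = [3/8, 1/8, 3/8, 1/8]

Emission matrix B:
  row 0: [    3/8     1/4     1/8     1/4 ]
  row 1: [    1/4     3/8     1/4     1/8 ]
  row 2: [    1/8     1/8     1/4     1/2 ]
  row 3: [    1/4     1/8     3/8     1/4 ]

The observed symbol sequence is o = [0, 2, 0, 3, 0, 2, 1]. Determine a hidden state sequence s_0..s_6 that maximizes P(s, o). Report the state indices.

t=0: δ = [1.406e-01, 3.125e-02, 4.688e-02, 3.125e-02]  (obs o_0=0)
t=1: δ = [4.395e-03, 5.859e-03, 1.318e-02, 1.318e-02]  ψ = [0, 2, 0, 0]  (obs o_1=2)
t=2: δ = [1.236e-03, 1.648e-03, 4.120e-04, 1.236e-03]  ψ = [3, 2, 2, 3]  (obs o_2=0)
t=3: δ = [7.725e-05, 3.862e-05, 3.090e-04, 1.545e-04]  ψ = [0, 3, 1, 1]  (obs o_3=3)
t=4: δ = [1.448e-05, 3.862e-05, 9.656e-06, 1.448e-05]  ψ = [2, 2, 2, 3]  (obs o_4=0)
t=5: δ = [6.035e-07, 1.207e-06, 3.621e-06, 5.431e-06]  ψ = [1, 1, 1, 1]  (obs o_5=2)
t=6: δ = [3.395e-07, 6.789e-07, 1.132e-07, 2.546e-07]  ψ = [3, 2, 2, 3]  (obs o_6=1)
backtrack: best end state = 1; path = [0, 2, 1, 2, 1, 2, 1]

path = [0, 2, 1, 2, 1, 2, 1]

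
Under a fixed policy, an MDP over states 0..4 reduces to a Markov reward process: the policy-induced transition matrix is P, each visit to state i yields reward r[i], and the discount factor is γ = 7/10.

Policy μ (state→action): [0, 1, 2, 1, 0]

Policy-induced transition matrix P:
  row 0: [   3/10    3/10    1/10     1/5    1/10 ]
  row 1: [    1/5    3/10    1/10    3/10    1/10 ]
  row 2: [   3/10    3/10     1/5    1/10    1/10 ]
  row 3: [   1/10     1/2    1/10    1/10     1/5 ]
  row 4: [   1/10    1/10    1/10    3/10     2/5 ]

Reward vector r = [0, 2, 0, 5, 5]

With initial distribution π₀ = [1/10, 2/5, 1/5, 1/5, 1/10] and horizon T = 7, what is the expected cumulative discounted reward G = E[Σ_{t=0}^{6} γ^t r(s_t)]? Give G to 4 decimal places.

G = 7.4663

t=0: π = [0.1000, 0.4000, 0.2000, 0.2000, 0.1000], E[r] = 2.3000, γ^t·E[r] = 2.300000, running G = 2.300000
t=1: π = [0.2000, 0.3200, 0.1200, 0.2100, 0.1500], E[r] = 2.4400, γ^t·E[r] = 1.708000, running G = 4.008000
t=2: π = [0.1960, 0.3120, 0.1120, 0.2140, 0.1660], E[r] = 2.5240, γ^t·E[r] = 1.236760, running G = 5.244760
t=3: π = [0.1928, 0.3096, 0.1112, 0.2152, 0.1712], E[r] = 2.5512, γ^t·E[r] = 0.875062, running G = 6.119822
t=4: π = [0.1918, 0.3088, 0.1111, 0.2154, 0.1729], E[r] = 2.5592, γ^t·E[r] = 0.614464, running G = 6.734286
t=5: π = [0.1915, 0.3085, 0.1111, 0.2155, 0.1734], E[r] = 2.5616, γ^t·E[r] = 0.430532, running G = 7.164818
t=6: π = [0.1914, 0.3084, 0.1111, 0.2155, 0.1736], E[r] = 2.5624, γ^t·E[r] = 0.301459, running G = 7.466276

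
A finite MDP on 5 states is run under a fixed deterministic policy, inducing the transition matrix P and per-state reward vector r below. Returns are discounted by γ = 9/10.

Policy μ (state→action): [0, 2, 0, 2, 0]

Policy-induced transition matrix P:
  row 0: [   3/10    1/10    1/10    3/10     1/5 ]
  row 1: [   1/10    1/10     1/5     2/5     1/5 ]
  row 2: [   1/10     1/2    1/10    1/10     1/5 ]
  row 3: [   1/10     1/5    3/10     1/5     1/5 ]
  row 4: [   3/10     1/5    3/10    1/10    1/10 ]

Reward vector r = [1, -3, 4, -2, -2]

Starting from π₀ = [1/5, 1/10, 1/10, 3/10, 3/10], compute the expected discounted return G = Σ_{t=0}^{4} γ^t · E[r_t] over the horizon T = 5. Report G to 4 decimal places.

G = -2.2118

t=0: π = [0.2000, 0.1000, 0.1000, 0.3000, 0.3000], E[r] = -0.9000, γ^t·E[r] = -0.900000, running G = -0.900000
t=1: π = [0.2000, 0.2000, 0.2300, 0.2000, 0.1700], E[r] = -0.2200, γ^t·E[r] = -0.198000, running G = -1.098000
t=2: π = [0.1740, 0.2290, 0.1940, 0.2200, 0.1830], E[r] = -0.5430, γ^t·E[r] = -0.439830, running G = -1.537830
t=3: π = [0.1714, 0.2179, 0.2035, 0.2255, 0.1817], E[r] = -0.4827, γ^t·E[r] = -0.351888, running G = -1.889718
t=4: π = [0.1706, 0.2221, 0.2032, 0.2222, 0.1818], E[r] = -0.4909, γ^t·E[r] = -0.322066, running G = -2.211785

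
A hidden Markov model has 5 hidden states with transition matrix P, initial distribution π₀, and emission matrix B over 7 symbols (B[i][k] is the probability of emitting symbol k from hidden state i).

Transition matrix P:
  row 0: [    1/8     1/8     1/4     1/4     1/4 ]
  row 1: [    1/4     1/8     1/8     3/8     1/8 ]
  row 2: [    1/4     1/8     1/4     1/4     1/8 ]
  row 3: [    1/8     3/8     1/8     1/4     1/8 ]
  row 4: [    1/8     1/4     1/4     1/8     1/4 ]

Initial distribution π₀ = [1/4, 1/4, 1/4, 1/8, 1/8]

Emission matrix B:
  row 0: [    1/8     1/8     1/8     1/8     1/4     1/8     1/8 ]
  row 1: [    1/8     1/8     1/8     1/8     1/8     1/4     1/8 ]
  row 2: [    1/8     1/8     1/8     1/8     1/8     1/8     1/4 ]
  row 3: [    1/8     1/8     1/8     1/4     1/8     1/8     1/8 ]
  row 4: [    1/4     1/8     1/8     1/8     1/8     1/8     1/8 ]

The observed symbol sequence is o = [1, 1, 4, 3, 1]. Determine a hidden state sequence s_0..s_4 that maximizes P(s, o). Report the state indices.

t=0: δ = [3.125e-02, 3.125e-02, 3.125e-02, 1.562e-02, 1.562e-02]  (obs o_0=1)
t=1: δ = [9.766e-04, 7.324e-04, 9.766e-04, 1.465e-03, 9.766e-04]  ψ = [1, 3, 0, 1, 0]  (obs o_1=1)
t=2: δ = [6.104e-05, 6.866e-05, 3.052e-05, 4.578e-05, 3.052e-05]  ψ = [2, 3, 0, 3, 0]  (obs o_2=4)
t=3: δ = [2.146e-06, 2.146e-06, 1.907e-06, 6.437e-06, 1.907e-06]  ψ = [1, 3, 0, 1, 0]  (obs o_3=3)
t=4: δ = [1.006e-07, 3.017e-07, 1.006e-07, 2.012e-07, 1.006e-07]  ψ = [3, 3, 3, 3, 3]  (obs o_4=1)
backtrack: best end state = 1; path = [1, 3, 1, 3, 1]

path = [1, 3, 1, 3, 1]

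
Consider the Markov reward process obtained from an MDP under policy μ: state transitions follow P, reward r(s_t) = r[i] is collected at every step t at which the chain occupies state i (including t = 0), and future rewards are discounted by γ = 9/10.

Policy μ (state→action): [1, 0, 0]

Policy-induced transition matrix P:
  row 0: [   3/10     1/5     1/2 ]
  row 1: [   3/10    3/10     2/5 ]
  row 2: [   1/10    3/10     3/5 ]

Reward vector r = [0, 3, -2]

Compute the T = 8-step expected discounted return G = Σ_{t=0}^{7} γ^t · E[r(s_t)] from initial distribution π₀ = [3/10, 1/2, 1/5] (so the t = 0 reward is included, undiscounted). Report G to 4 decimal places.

G = 0.1845

t=0: π = [0.3000, 0.5000, 0.2000], E[r] = 1.1000, γ^t·E[r] = 1.100000, running G = 1.100000
t=1: π = [0.2600, 0.2700, 0.4700], E[r] = -0.1300, γ^t·E[r] = -0.117000, running G = 0.983000
t=2: π = [0.2060, 0.2740, 0.5200], E[r] = -0.2180, γ^t·E[r] = -0.176580, running G = 0.806420
t=3: π = [0.1960, 0.2794, 0.5246], E[r] = -0.2110, γ^t·E[r] = -0.153819, running G = 0.652601
t=4: π = [0.1951, 0.2804, 0.5245], E[r] = -0.2078, γ^t·E[r] = -0.136364, running G = 0.516237
t=5: π = [0.1951, 0.2805, 0.5244], E[r] = -0.2073, γ^t·E[r] = -0.122437, running G = 0.393800
t=6: π = [0.1951, 0.2805, 0.5244], E[r] = -0.2073, γ^t·E[r] = -0.110175, running G = 0.283626
t=7: π = [0.1951, 0.2805, 0.5244], E[r] = -0.2073, γ^t·E[r] = -0.099158, running G = 0.184467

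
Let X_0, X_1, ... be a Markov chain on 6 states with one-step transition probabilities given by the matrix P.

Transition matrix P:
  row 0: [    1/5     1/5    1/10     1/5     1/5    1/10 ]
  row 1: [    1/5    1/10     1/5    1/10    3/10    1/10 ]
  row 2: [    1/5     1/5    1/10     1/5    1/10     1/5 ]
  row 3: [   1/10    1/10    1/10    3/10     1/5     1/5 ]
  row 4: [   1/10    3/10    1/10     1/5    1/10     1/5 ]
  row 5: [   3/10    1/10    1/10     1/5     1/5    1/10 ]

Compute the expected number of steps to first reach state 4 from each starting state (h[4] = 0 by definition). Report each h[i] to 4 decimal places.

h = [4.9115, 4.5055, 5.4067, 4.9612, 0.0000, 4.9521]

First-step conditioning: h[4] = 0; for i ≠ 4, h[i] = 1 + Σ_k P[i][k]·h[k].
  h[0] = 1 + 1/5·h[0] + 1/5·h[1] + 1/10·h[2] + 1/5·h[3] + 1/10·h[5]
  h[1] = 1 + 1/5·h[0] + 1/10·h[1] + 1/5·h[2] + 1/10·h[3] + 1/10·h[5]
  h[2] = 1 + 1/5·h[0] + 1/5·h[1] + 1/10·h[2] + 1/5·h[3] + 1/5·h[5]
  h[3] = 1 + 1/10·h[0] + 1/10·h[1] + 1/10·h[2] + 3/10·h[3] + 1/5·h[5]
  h[5] = 1 + 3/10·h[0] + 1/10·h[1] + 1/10·h[2] + 1/5·h[3] + 1/10·h[5]
Solving the 5×5 linear system over states ≠ 4 gives exactly h = [97990/19951, 89890/19951, 107870/19951, 98980/19951, 0, 98800/19951] (h[4] = 0 is the target).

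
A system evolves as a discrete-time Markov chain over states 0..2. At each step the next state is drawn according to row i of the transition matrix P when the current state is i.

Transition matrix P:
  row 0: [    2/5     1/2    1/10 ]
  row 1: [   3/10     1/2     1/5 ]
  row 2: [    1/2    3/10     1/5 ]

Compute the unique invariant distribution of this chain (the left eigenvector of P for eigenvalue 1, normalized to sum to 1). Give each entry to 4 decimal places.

Balance equations π_j = Σ_i π_i·P[i][j]:
  π_0 = 2/5·π_0 + 3/10·π_1 + 1/2·π_2
  π_1 = 1/2·π_0 + 1/2·π_1 + 3/10·π_2
  normalize: π_0 + π_1 + π_2 = 1
Solving the linear system gives exactly π = [17/46, 43/92, 15/92].

π = [0.3696, 0.4674, 0.1630]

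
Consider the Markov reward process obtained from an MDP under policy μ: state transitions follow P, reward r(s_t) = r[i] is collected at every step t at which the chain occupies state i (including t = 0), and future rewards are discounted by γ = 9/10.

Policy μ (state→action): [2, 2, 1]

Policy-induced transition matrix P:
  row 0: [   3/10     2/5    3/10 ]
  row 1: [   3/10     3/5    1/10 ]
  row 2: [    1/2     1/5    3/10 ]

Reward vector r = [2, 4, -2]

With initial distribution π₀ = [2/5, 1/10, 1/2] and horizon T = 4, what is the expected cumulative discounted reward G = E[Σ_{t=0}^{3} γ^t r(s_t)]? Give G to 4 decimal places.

t=0: π = [0.4000, 0.1000, 0.5000], E[r] = 0.2000, γ^t·E[r] = 0.200000, running G = 0.200000
t=1: π = [0.4000, 0.3200, 0.2800], E[r] = 1.5200, γ^t·E[r] = 1.368000, running G = 1.568000
t=2: π = [0.3560, 0.4080, 0.2360], E[r] = 1.8720, γ^t·E[r] = 1.516320, running G = 3.084320
t=3: π = [0.3472, 0.4344, 0.2184], E[r] = 1.9952, γ^t·E[r] = 1.454501, running G = 4.538821

G = 4.5388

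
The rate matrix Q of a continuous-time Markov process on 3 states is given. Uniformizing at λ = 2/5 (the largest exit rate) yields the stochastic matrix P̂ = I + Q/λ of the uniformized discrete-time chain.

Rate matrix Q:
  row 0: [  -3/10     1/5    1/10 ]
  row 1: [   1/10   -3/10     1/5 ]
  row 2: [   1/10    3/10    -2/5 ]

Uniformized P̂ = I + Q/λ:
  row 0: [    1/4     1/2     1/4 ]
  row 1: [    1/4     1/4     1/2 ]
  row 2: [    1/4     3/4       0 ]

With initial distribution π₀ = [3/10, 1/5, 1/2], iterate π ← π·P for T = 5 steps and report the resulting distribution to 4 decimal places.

π = [0.2500, 0.4656, 0.2844]

t=0: π = [0.3000, 0.2000, 0.5000]
t=1: π = [0.2500, 0.5750, 0.1750]
t=2: π = [0.2500, 0.4000, 0.3500]
t=3: π = [0.2500, 0.4875, 0.2625]
t=4: π = [0.2500, 0.4438, 0.3063]
t=5: π = [0.2500, 0.4656, 0.2844]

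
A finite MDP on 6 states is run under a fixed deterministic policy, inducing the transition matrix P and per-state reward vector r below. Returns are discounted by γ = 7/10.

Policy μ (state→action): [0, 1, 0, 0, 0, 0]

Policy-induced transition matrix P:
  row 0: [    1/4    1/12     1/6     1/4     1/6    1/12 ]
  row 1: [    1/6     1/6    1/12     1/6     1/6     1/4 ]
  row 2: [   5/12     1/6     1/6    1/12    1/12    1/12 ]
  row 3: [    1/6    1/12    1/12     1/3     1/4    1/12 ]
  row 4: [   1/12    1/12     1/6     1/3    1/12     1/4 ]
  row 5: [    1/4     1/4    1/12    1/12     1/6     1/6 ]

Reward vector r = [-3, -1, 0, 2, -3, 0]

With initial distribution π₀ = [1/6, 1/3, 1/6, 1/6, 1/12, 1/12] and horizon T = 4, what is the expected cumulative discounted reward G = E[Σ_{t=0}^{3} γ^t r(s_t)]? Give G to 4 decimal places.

t=0: π = [0.1667, 0.3333, 0.1667, 0.1667, 0.0833, 0.0833], E[r] = -0.7500, γ^t·E[r] = -0.750000, running G = -0.750000
t=1: π = [0.2222, 0.1389, 0.1181, 0.2014, 0.1597, 0.1597], E[r] = -0.8819, γ^t·E[r] = -0.617361, running G = -1.367361
t=2: π = [0.2147, 0.1314, 0.1250, 0.2222, 0.1603, 0.1464], E[r] = -0.8119, γ^t·E[r] = -0.397841, running G = -1.765203
t=3: π = [0.2147, 0.1291, 0.1250, 0.2257, 0.1614, 0.1441], E[r] = -0.8059, γ^t·E[r] = -0.276421, running G = -2.041624

G = -2.0416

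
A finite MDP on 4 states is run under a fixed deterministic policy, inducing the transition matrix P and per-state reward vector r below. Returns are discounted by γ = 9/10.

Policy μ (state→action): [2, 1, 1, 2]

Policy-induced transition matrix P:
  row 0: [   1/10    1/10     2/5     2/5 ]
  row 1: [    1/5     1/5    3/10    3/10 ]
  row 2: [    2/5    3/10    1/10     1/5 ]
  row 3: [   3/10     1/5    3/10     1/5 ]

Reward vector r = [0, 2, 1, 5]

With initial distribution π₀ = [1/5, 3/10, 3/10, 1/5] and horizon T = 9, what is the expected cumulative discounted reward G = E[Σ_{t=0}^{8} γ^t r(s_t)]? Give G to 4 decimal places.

t=0: π = [0.2000, 0.3000, 0.3000, 0.2000], E[r] = 1.9000, γ^t·E[r] = 1.900000, running G = 1.900000
t=1: π = [0.2600, 0.2100, 0.2600, 0.2700], E[r] = 2.0300, γ^t·E[r] = 1.827000, running G = 3.727000
t=2: π = [0.2530, 0.2000, 0.2740, 0.2730], E[r] = 2.0390, γ^t·E[r] = 1.651590, running G = 5.378590
t=3: π = [0.2568, 0.2021, 0.2705, 0.2706], E[r] = 2.0277, γ^t·E[r] = 1.478193, running G = 6.856783
t=4: π = [0.2555, 0.2014, 0.2716, 0.2716], E[r] = 2.0322, γ^t·E[r] = 1.333307, running G = 8.190090
t=5: π = [0.2559, 0.2016, 0.2712, 0.2712], E[r] = 2.0306, γ^t·E[r] = 1.199059, running G = 9.389149
t=6: π = [0.2558, 0.2015, 0.2713, 0.2713], E[r] = 2.0311, γ^t·E[r] = 1.079430, running G = 10.468579
t=7: π = [0.2558, 0.2016, 0.2713, 0.2713], E[r] = 2.0310, γ^t·E[r] = 0.971404, running G = 11.439983
t=8: π = [0.2558, 0.2015, 0.2713, 0.2713], E[r] = 2.0310, γ^t·E[r] = 0.874288, running G = 12.314271

G = 12.3143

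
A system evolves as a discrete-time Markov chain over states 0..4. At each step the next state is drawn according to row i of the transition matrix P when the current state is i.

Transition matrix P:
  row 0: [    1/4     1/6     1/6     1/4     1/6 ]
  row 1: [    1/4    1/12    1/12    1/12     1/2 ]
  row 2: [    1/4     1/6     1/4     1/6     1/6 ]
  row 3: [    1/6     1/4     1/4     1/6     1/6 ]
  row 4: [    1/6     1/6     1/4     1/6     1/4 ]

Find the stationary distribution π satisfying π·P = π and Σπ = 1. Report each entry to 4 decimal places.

Balance equations π_j = Σ_i π_i·P[i][j]:
  π_0 = 1/4·π_0 + 1/4·π_1 + 1/4·π_2 + 1/6·π_3 + 1/6·π_4
  π_1 = 1/6·π_0 + 1/12·π_1 + 1/6·π_2 + 1/4·π_3 + 1/6·π_4
  π_2 = 1/6·π_0 + 1/12·π_1 + 1/4·π_2 + 1/4·π_3 + 1/4·π_4
  π_3 = 1/4·π_0 + 1/12·π_1 + 1/6·π_2 + 1/6·π_3 + 1/6·π_4
  normalize: π_0 + π_1 + π_2 + π_3 + π_4 = 1
Solving the linear system gives exactly π = [4499/20871, 3485/20871, 4262/20871, 3563/20871, 5062/20871].

π = [0.2156, 0.1670, 0.2042, 0.1707, 0.2425]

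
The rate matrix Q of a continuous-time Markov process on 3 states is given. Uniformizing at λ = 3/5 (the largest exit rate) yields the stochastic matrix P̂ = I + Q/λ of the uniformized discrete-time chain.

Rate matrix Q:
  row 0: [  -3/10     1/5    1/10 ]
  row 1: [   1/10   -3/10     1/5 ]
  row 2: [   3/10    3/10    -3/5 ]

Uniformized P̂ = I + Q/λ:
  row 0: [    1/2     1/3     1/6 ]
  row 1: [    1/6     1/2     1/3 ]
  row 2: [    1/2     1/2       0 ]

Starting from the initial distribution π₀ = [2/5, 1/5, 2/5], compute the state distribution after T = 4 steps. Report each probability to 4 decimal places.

t=0: π = [0.4000, 0.2000, 0.4000]
t=1: π = [0.4333, 0.4333, 0.1333]
t=2: π = [0.3556, 0.4278, 0.2167]
t=3: π = [0.3574, 0.4407, 0.2019]
t=4: π = [0.3531, 0.4404, 0.2065]

π = [0.3531, 0.4404, 0.2065]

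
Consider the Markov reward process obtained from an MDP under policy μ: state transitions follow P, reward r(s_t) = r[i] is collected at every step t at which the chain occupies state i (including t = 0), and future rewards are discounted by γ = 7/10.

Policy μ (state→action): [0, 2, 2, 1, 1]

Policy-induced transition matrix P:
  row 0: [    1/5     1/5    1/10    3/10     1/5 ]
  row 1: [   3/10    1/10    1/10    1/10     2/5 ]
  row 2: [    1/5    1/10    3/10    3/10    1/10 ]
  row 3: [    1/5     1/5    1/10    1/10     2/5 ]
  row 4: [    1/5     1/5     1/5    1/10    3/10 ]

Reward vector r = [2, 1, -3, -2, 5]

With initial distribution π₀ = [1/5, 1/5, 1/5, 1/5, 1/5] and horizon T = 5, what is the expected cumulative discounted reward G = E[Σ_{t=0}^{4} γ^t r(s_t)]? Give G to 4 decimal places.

t=0: π = [0.2000, 0.2000, 0.2000, 0.2000, 0.2000], E[r] = 0.6000, γ^t·E[r] = 0.600000, running G = 0.600000
t=1: π = [0.2200, 0.1600, 0.1600, 0.1800, 0.2800], E[r] = 1.1600, γ^t·E[r] = 0.812000, running G = 1.412000
t=2: π = [0.2160, 0.1680, 0.1600, 0.1760, 0.2800], E[r] = 1.1680, γ^t·E[r] = 0.572320, running G = 1.984320
t=3: π = [0.2168, 0.1672, 0.1600, 0.1752, 0.2808], E[r] = 1.1744, γ^t·E[r] = 0.402819, running G = 2.387139
t=4: π = [0.2167, 0.1673, 0.1601, 0.1754, 0.2806], E[r] = 1.1726, γ^t·E[r] = 0.281532, running G = 2.668671

G = 2.6687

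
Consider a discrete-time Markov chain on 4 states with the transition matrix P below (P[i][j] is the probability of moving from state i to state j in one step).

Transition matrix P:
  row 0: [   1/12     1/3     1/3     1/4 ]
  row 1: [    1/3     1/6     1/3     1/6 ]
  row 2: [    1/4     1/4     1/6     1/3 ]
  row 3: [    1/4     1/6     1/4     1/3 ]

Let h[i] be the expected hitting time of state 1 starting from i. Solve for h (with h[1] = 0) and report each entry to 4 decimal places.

h = [3.8193, 0.0000, 4.1396, 4.4846]

First-step conditioning: h[1] = 0; for i ≠ 1, h[i] = 1 + Σ_k P[i][k]·h[k].
  h[0] = 1 + 1/12·h[0] + 1/3·h[2] + 1/4·h[3]
  h[2] = 1 + 1/4·h[0] + 1/6·h[2] + 1/3·h[3]
  h[3] = 1 + 1/4·h[0] + 1/4·h[2] + 1/3·h[3]
Solving the 3×3 linear system over states ≠ 1 gives exactly h = [1860/487, 0, 2016/487, 2184/487] (h[1] = 0 is the target).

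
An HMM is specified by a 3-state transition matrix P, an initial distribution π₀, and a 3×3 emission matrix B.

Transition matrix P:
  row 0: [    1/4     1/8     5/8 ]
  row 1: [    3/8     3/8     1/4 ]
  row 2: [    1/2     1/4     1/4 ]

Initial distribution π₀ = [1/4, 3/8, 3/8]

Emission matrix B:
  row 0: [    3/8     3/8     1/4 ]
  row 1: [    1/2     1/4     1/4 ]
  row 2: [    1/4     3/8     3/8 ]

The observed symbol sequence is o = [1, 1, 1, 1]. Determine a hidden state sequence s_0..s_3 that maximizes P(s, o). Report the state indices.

t=0: δ = [9.375e-02, 9.375e-02, 1.406e-01]  (obs o_0=1)
t=1: δ = [2.637e-02, 8.789e-03, 2.197e-02]  ψ = [2, 1, 0]  (obs o_1=1)
t=2: δ = [4.120e-03, 1.373e-03, 6.180e-03]  ψ = [2, 2, 0]  (obs o_2=1)
t=3: δ = [1.159e-03, 3.862e-04, 9.656e-04]  ψ = [2, 2, 0]  (obs o_3=1)
backtrack: best end state = 0; path = [2, 0, 2, 0]

path = [2, 0, 2, 0]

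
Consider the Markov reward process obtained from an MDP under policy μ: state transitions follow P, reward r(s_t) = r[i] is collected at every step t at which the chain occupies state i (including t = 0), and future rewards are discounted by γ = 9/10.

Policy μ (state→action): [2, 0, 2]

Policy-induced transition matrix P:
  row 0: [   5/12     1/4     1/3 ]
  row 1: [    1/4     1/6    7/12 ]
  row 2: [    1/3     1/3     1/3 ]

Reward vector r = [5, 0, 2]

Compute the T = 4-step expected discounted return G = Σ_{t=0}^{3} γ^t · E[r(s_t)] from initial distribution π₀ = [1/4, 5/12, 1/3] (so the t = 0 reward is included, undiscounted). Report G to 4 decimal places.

G = 7.9762

t=0: π = [0.2500, 0.4167, 0.3333], E[r] = 1.9167, γ^t·E[r] = 1.916667, running G = 1.916667
t=1: π = [0.3194, 0.2431, 0.4375], E[r] = 2.4722, γ^t·E[r] = 2.225000, running G = 4.141667
t=2: π = [0.3397, 0.2662, 0.3941], E[r] = 2.4867, γ^t·E[r] = 2.014219, running G = 6.155885
t=3: π = [0.3395, 0.2607, 0.3999], E[r] = 2.4971, γ^t·E[r] = 1.820355, running G = 7.976241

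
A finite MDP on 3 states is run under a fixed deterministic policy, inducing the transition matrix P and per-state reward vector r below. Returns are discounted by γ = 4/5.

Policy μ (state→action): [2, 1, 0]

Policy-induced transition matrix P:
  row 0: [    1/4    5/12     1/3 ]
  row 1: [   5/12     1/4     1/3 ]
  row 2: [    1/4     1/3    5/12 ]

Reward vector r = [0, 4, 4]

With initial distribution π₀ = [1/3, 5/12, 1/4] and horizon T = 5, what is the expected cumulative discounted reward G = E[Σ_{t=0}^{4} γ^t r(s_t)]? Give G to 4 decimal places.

t=0: π = [0.3333, 0.4167, 0.2500], E[r] = 2.6667, γ^t·E[r] = 2.666667, running G = 2.666667
t=1: π = [0.3194, 0.3264, 0.3542], E[r] = 2.7222, γ^t·E[r] = 2.177778, running G = 4.844444
t=2: π = [0.3044, 0.3328, 0.3628], E[r] = 2.7824, γ^t·E[r] = 1.780741, running G = 6.625185
t=3: π = [0.3055, 0.3310, 0.3636], E[r] = 2.7782, γ^t·E[r] = 1.422420, running G = 8.047605
t=4: π = [0.3052, 0.3312, 0.3636], E[r] = 2.7794, γ^t·E[r] = 1.138423, running G = 9.186028

G = 9.1860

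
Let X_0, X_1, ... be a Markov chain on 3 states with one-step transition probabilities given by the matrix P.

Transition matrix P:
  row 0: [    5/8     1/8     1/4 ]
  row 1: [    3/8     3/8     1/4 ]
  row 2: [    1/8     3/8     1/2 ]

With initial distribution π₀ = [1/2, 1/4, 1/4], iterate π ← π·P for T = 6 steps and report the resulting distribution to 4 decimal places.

t=0: π = [0.5000, 0.2500, 0.2500]
t=1: π = [0.4375, 0.2500, 0.3125]
t=2: π = [0.4063, 0.2656, 0.3281]
t=3: π = [0.3945, 0.2734, 0.3320]
t=4: π = [0.3906, 0.2764, 0.3330]
t=5: π = [0.3894, 0.2773, 0.3333]
t=6: π = [0.3890, 0.2776, 0.3333]

π = [0.3890, 0.2776, 0.3333]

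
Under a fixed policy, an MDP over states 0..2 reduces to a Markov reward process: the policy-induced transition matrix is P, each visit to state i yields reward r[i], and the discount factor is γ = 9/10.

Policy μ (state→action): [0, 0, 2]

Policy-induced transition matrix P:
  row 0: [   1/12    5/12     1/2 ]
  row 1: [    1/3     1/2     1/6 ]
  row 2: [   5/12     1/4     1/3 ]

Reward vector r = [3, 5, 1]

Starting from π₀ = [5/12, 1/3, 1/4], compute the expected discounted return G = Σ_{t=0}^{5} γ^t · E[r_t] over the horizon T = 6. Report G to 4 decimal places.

G = 14.7823

t=0: π = [0.4167, 0.3333, 0.2500], E[r] = 3.1667, γ^t·E[r] = 3.166667, running G = 3.166667
t=1: π = [0.2500, 0.4028, 0.3472], E[r] = 3.1111, γ^t·E[r] = 2.800000, running G = 5.966667
t=2: π = [0.2998, 0.3924, 0.3079], E[r] = 3.1690, γ^t·E[r] = 2.566875, running G = 8.533542
t=3: π = [0.2840, 0.3981, 0.3179], E[r] = 3.1603, γ^t·E[r] = 2.303859, running G = 10.837401
t=4: π = [0.2888, 0.3969, 0.3143], E[r] = 3.1650, γ^t·E[r] = 2.076585, running G = 12.913986
t=5: π = [0.2873, 0.3973, 0.3153], E[r] = 3.1640, γ^t·E[r] = 1.868337, running G = 14.782323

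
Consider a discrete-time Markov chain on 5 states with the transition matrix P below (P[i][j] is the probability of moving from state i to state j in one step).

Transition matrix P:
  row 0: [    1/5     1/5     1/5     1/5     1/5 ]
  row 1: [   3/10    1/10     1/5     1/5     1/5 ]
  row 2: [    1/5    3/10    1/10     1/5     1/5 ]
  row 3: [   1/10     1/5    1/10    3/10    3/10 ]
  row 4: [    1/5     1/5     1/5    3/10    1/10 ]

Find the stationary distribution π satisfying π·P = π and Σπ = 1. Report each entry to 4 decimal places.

π = [0.1951, 0.1963, 0.1596, 0.2449, 0.2041]

Balance equations π_j = Σ_i π_i·P[i][j]:
  π_0 = 1/5·π_0 + 3/10·π_1 + 1/5·π_2 + 1/10·π_3 + 1/5·π_4
  π_1 = 1/5·π_0 + 1/10·π_1 + 3/10·π_2 + 1/5·π_3 + 1/5·π_4
  π_2 = 1/5·π_0 + 1/5·π_1 + 1/10·π_2 + 1/10·π_3 + 1/5·π_4
  π_3 = 1/5·π_0 + 1/5·π_1 + 1/5·π_2 + 3/10·π_3 + 3/10·π_4
  normalize: π_0 + π_1 + π_2 + π_3 + π_4 = 1
Solving the linear system gives exactly π = [1157/5929, 1164/5929, 86/539, 12/49, 10/49].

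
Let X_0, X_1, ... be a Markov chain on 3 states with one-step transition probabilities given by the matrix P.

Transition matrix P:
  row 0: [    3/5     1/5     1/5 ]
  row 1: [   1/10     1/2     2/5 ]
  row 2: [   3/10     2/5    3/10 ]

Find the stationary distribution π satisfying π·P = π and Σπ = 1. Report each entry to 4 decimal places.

π = [0.3220, 0.3729, 0.3051]

Balance equations π_j = Σ_i π_i·P[i][j]:
  π_0 = 3/5·π_0 + 1/10·π_1 + 3/10·π_2
  π_1 = 1/5·π_0 + 1/2·π_1 + 2/5·π_2
  normalize: π_0 + π_1 + π_2 = 1
Solving the linear system gives exactly π = [19/59, 22/59, 18/59].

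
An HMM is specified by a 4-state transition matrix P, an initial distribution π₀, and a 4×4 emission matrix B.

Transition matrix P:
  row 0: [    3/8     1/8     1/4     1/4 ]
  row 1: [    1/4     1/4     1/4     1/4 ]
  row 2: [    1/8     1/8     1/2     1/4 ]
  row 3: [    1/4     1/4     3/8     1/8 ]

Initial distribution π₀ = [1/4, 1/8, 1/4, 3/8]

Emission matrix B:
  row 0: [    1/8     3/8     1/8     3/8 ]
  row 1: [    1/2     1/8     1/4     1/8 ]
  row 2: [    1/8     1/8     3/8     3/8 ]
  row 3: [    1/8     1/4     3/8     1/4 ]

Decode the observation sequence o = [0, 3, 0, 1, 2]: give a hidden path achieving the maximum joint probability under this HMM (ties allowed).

t=0: δ = [3.125e-02, 6.250e-02, 3.125e-02, 4.688e-02]  (obs o_0=0)
t=1: δ = [5.859e-03, 1.953e-03, 6.592e-03, 3.906e-03]  ψ = [1, 1, 3, 1]  (obs o_1=3)
t=2: δ = [2.747e-04, 4.883e-04, 4.120e-04, 2.060e-04]  ψ = [0, 3, 2, 2]  (obs o_2=0)
t=3: δ = [4.578e-05, 1.526e-05, 2.575e-05, 3.052e-05]  ψ = [1, 1, 2, 1]  (obs o_3=1)
t=4: δ = [2.146e-06, 1.907e-06, 4.828e-06, 4.292e-06]  ψ = [0, 3, 2, 0]  (obs o_4=2)
backtrack: best end state = 2; path = [3, 2, 2, 2, 2]

path = [3, 2, 2, 2, 2]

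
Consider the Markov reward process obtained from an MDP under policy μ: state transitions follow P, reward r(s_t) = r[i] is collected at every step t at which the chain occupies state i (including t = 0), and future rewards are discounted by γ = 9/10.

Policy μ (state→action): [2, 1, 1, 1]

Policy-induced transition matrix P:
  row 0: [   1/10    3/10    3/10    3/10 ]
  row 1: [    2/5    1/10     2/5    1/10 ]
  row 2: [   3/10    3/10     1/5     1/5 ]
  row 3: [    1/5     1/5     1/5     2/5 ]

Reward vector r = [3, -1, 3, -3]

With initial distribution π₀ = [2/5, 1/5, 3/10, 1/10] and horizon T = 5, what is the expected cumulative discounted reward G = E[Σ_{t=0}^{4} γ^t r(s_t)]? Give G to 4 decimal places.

t=0: π = [0.4000, 0.2000, 0.3000, 0.1000], E[r] = 1.6000, γ^t·E[r] = 1.600000, running G = 1.600000
t=1: π = [0.2300, 0.2500, 0.2800, 0.2400], E[r] = 0.5600, γ^t·E[r] = 0.504000, running G = 2.104000
t=2: π = [0.2550, 0.2260, 0.2730, 0.2460], E[r] = 0.6200, γ^t·E[r] = 0.502200, running G = 2.606200
t=3: π = [0.2470, 0.2302, 0.2707, 0.2521], E[r] = 0.5666, γ^t·E[r] = 0.413051, running G = 3.019251
t=4: π = [0.2484, 0.2288, 0.2707, 0.2521], E[r] = 0.5724, γ^t·E[r] = 0.375552, running G = 3.394803

G = 3.3948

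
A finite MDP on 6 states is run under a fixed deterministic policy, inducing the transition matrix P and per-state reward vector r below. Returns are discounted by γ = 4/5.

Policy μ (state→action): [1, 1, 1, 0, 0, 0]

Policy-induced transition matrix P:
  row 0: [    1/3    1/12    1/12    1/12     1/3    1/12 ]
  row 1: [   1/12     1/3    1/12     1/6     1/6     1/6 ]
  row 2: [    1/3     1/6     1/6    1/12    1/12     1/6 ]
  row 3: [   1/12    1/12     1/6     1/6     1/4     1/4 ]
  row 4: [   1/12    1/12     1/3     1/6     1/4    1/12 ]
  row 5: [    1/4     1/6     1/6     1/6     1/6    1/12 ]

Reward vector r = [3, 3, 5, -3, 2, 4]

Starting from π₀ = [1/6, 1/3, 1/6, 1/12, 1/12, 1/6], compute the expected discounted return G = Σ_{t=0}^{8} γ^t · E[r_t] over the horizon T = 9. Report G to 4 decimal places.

G = 11.0033

t=0: π = [0.1667, 0.3333, 0.1667, 0.0833, 0.0833, 0.1667], E[r] = 2.9167, γ^t·E[r] = 2.916667, running G = 2.916667
t=1: π = [0.1944, 0.1944, 0.1389, 0.1389, 0.1944, 0.1389], E[r] = 2.3889, γ^t·E[r] = 1.911111, running G = 4.827778
t=2: π = [0.1898, 0.1551, 0.1667, 0.1389, 0.2153, 0.1343], E[r] = 2.4190, γ^t·E[r] = 1.548148, running G = 6.375926
t=3: π = [0.1948, 0.1472, 0.1738, 0.1370, 0.2139, 0.1333], E[r] = 2.4452, γ^t·E[r] = 1.251951, running G = 7.627877
t=4: π = [0.1977, 0.1457, 0.1738, 0.1359, 0.2139, 0.1329], E[r] = 2.4510, γ^t·E[r] = 1.003918, running G = 8.631794
t=5: π = [0.1984, 0.1453, 0.1737, 0.1357, 0.2143, 0.1326], E[r] = 2.4515, γ^t·E[r] = 0.803304, running G = 9.435099
t=6: π = [0.1985, 0.1452, 0.1737, 0.1357, 0.2144, 0.1325], E[r] = 2.4516, γ^t·E[r] = 0.642680, running G = 10.077779
t=7: π = [0.1985, 0.1452, 0.1738, 0.1357, 0.2144, 0.1325], E[r] = 2.4517, γ^t·E[r] = 0.514161, running G = 10.591940
t=8: π = [0.1985, 0.1451, 0.1738, 0.1356, 0.2144, 0.1325], E[r] = 2.4517, γ^t·E[r] = 0.411334, running G = 11.003274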